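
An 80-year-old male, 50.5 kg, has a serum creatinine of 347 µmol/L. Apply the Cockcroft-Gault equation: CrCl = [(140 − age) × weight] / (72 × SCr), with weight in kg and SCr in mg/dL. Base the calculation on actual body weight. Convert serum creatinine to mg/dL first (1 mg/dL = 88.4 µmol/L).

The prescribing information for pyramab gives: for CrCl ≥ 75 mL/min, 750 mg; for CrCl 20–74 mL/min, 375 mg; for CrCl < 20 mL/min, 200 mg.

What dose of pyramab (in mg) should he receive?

SCr = 347 / 88.4 = 3.925 mg/dL
CrCl = (140 − 80) × 50.5 / (72 × 3.925) = 3030.0 / 282.60 ≈ 10.7 mL/min
CrCl ≈ 11 mL/min → bracket < 20 mL/min.
Dose for this bracket: 200 mg.

200 mg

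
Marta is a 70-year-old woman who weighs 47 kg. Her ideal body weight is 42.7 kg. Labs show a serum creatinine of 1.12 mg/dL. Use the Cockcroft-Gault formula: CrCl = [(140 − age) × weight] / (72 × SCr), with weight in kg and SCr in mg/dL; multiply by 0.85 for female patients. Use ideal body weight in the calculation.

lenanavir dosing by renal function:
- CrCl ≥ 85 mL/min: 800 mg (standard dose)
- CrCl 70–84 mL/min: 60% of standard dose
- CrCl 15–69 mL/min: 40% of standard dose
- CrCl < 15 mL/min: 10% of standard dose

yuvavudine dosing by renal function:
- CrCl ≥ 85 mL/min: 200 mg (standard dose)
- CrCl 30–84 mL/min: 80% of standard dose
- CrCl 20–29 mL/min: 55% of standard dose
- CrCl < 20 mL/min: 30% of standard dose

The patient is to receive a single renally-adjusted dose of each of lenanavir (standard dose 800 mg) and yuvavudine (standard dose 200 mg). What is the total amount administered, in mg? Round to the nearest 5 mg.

CrCl = (140 − 70) × 42.7 / (72 × 1.12) × 0.85 = 2989.0 / 80.64 × 0.85 ≈ 31.5 mL/min
CrCl ≈ 32 mL/min.
lenanavir: 15–69 mL/min → 40% of 800 mg = 320 mg.
yuvavudine: 30–84 mL/min → 80% of 200 mg = 160 mg.
Total = 320 + 160 = 480 mg.

480 mg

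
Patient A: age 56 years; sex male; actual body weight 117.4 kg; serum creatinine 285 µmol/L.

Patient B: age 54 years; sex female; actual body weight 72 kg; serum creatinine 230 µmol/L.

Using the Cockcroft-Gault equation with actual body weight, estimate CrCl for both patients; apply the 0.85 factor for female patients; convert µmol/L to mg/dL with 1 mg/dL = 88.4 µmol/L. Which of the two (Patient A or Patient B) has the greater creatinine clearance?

Patient A: SCr = 285 / 88.4 = 3.224 mg/dL
Patient A: CrCl = (140 − 56) × 117.4 / (72 × 3.224) = 9861.6 / 232.13 ≈ 42.5 mL/min
Patient B: SCr = 230 / 88.4 = 2.602 mg/dL
Patient B: CrCl = (140 − 54) × 72 / (72 × 2.602) × 0.85 = 6192.0 / 187.34 × 0.85 ≈ 28.1 mL/min
42.5 vs 28.1 mL/min → Patient A is higher.

Patient A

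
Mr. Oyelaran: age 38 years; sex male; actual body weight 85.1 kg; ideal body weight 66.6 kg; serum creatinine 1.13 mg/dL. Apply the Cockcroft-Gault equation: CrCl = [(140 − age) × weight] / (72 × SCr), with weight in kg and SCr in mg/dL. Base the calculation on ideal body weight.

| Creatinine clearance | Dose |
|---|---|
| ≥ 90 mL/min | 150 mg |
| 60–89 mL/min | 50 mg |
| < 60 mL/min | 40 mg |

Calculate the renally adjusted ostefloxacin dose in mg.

CrCl = (140 − 38) × 66.6 / (72 × 1.13) = 6793.2 / 81.36 ≈ 83.5 mL/min
CrCl ≈ 83 mL/min → bracket 60–89 mL/min.
Dose for this bracket: 50 mg.

50 mg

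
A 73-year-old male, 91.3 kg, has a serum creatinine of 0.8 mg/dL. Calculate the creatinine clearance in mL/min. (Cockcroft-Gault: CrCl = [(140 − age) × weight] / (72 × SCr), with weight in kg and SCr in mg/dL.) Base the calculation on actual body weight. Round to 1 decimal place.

CrCl = (140 − 73) × 91.3 / (72 × 0.8) = 6117.1 / 57.60 ≈ 106.2 mL/min

106.2 mL/min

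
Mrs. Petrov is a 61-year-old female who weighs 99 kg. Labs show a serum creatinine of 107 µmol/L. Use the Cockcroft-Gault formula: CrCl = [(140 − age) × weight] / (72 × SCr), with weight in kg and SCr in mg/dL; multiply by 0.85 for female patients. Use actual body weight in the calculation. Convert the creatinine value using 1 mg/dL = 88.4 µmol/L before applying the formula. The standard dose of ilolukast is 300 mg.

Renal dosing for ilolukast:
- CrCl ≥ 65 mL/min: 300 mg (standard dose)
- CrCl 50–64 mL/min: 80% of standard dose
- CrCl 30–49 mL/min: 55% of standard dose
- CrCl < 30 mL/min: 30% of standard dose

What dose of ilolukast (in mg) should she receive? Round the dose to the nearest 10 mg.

300 mg

SCr = 107 / 88.4 = 1.21 mg/dL
CrCl = (140 − 61) × 99 / (72 × 1.21) × 0.85 = 7821.0 / 87.12 × 0.85 ≈ 76.3 mL/min
CrCl ≈ 76 mL/min → bracket ≥ 65 mL/min.
100% of 300 mg = 300 mg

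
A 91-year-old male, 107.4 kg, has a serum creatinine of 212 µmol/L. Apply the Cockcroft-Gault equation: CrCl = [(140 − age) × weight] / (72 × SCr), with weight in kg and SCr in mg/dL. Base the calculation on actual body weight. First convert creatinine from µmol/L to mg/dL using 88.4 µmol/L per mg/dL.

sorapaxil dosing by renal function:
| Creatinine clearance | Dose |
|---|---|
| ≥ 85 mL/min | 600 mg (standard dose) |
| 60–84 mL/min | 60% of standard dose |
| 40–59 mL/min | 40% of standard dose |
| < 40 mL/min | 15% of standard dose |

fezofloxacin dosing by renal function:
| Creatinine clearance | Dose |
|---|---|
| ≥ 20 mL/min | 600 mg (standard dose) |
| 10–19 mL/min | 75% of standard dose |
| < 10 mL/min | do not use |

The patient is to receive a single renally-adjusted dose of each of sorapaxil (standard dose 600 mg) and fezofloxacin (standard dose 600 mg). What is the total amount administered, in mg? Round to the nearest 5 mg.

690 mg

SCr = 212 / 88.4 = 2.398 mg/dL
CrCl = (140 − 91) × 107.4 / (72 × 2.398) = 5262.6 / 172.66 ≈ 30.5 mL/min
CrCl ≈ 30 mL/min.
sorapaxil: < 40 mL/min → 15% of 600 mg = 90 mg.
fezofloxacin: ≥ 20 mL/min → 100% of 600 mg = 600 mg.
Total = 90 + 600 = 690 mg.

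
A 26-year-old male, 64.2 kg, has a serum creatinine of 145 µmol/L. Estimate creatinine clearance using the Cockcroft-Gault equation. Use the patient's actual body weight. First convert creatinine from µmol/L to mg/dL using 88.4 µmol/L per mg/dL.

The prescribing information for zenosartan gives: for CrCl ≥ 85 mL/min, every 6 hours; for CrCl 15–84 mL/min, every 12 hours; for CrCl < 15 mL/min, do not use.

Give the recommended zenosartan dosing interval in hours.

SCr = 145 / 88.4 = 1.64 mg/dL
CrCl = (140 − 26) × 64.2 / (72 × 1.64) = 7318.8 / 118.08 ≈ 62.0 mL/min
CrCl ≈ 62 mL/min → bracket 15–84 mL/min → every 12 hours.

every 12 hours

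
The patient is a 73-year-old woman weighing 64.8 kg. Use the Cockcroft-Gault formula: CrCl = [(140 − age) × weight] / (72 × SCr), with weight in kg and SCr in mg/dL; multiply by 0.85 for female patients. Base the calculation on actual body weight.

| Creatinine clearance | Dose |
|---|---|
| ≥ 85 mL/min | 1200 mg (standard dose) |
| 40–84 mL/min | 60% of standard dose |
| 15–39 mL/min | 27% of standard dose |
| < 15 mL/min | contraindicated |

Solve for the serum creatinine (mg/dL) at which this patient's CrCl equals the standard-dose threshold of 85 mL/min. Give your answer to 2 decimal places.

0.60 mg/dL

Standard dose requires CrCl ≥ 85 mL/min.
Set (140 − 73) × 64.8 × 0.85 / (72 × SCr) = 85
SCr = (140 − 73) × 64.8 × 0.85 / (72 × 85) = 0.603 mg/dL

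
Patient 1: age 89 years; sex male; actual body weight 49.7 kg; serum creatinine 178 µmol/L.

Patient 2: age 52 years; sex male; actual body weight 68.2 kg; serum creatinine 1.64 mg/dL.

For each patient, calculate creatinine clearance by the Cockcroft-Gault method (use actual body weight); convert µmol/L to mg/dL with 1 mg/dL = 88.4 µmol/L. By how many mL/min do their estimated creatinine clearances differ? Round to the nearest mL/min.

Patient 1: SCr = 178 / 88.4 = 2.014 mg/dL
Patient 1: CrCl = (140 − 89) × 49.7 / (72 × 2.014) = 2534.7 / 145.01 ≈ 17.5 mL/min
Patient 2: CrCl = (140 − 52) × 68.2 / (72 × 1.64) = 6001.6 / 118.08 ≈ 50.8 mL/min
|17.5 − 50.8| = 33.3 mL/min

33 mL/min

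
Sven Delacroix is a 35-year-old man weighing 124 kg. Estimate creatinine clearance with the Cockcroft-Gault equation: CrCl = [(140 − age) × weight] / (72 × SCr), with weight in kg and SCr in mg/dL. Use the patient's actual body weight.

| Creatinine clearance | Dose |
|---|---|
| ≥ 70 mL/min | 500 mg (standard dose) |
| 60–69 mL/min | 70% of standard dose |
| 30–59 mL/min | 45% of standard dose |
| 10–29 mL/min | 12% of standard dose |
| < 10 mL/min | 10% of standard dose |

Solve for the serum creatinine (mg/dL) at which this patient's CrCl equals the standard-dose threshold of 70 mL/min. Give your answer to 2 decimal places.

Standard dose requires CrCl ≥ 70 mL/min.
Set (140 − 35) × 124 / (72 × SCr) = 70
SCr = (140 − 35) × 124 / (72 × 70) = 2.583 mg/dL

2.58 mg/dL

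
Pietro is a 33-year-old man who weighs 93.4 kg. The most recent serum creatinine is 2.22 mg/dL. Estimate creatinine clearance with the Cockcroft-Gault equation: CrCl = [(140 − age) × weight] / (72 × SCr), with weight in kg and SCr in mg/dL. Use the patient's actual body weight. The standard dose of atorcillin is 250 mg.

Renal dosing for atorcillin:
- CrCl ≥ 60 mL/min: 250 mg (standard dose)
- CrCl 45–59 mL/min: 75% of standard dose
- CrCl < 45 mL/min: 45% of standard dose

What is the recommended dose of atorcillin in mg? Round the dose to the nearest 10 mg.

250 mg

CrCl = (140 − 33) × 93.4 / (72 × 2.22) = 9993.8 / 159.84 ≈ 62.5 mL/min
CrCl ≈ 63 mL/min → bracket ≥ 60 mL/min.
100% of 250 mg = 250 mg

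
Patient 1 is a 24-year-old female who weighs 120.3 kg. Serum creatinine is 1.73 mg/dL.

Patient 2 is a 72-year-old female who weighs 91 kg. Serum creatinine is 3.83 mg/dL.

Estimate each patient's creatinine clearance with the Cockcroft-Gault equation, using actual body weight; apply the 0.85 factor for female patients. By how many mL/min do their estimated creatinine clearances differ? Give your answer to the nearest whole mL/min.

Patient 1: CrCl = (140 − 24) × 120.3 / (72 × 1.73) × 0.85 = 13954.8 / 124.56 × 0.85 ≈ 95.2 mL/min
Patient 2: CrCl = (140 − 72) × 91 / (72 × 3.83) × 0.85 = 6188.0 / 275.76 × 0.85 ≈ 19.1 mL/min
|95.2 − 19.1| = 76.1 mL/min

76 mL/min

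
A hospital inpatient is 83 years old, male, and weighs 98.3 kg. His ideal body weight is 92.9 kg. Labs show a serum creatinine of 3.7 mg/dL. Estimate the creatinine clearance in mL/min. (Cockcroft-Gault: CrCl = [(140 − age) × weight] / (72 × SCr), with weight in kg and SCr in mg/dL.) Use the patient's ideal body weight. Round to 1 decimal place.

19.9 mL/min

CrCl = (140 − 83) × 92.9 / (72 × 3.7) = 5295.3 / 266.40 ≈ 19.9 mL/min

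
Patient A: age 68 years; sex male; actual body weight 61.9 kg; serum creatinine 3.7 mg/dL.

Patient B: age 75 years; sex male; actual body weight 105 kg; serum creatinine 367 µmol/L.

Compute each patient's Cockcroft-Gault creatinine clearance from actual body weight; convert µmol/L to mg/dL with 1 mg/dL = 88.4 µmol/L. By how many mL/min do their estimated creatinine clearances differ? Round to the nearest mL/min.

6 mL/min

Patient A: CrCl = (140 − 68) × 61.9 / (72 × 3.7) = 4456.8 / 266.40 ≈ 16.7 mL/min
Patient B: SCr = 367 / 88.4 = 4.152 mg/dL
Patient B: CrCl = (140 − 75) × 105 / (72 × 4.152) = 6825.0 / 298.94 ≈ 22.8 mL/min
|16.7 − 22.8| = 6.1 mL/min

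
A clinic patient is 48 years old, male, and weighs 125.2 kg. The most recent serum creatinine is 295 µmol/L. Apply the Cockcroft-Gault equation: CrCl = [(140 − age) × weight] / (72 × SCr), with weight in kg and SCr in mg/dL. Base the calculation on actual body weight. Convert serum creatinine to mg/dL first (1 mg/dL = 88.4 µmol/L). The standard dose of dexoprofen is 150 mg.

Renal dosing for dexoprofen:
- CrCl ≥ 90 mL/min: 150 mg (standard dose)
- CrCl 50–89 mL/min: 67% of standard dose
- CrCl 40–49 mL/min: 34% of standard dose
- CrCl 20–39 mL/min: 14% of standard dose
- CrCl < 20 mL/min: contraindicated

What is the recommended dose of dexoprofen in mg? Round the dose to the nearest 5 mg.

SCr = 295 / 88.4 = 3.337 mg/dL
CrCl = (140 − 48) × 125.2 / (72 × 3.337) = 11518.4 / 240.26 ≈ 47.9 mL/min
CrCl ≈ 48 mL/min → bracket 40–49 mL/min.
34% of 150 mg = 51 mg → 50 mg

50 mg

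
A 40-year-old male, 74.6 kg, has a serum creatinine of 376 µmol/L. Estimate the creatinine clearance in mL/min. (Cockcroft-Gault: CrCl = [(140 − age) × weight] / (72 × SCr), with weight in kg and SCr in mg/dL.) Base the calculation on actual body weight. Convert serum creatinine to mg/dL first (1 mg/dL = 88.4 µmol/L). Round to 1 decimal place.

24.4 mL/min

SCr = 376 / 88.4 = 4.253 mg/dL
CrCl = (140 − 40) × 74.6 / (72 × 4.253) = 7460.0 / 306.22 ≈ 24.4 mL/min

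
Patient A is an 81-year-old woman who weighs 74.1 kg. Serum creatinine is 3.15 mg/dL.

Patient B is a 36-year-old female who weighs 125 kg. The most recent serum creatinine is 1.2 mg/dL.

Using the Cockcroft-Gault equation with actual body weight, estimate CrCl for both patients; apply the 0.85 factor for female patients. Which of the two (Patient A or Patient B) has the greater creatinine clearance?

Patient B

Patient A: CrCl = (140 − 81) × 74.1 / (72 × 3.15) × 0.85 = 4371.9 / 226.80 × 0.85 ≈ 16.4 mL/min
Patient B: CrCl = (140 − 36) × 125 / (72 × 1.2) × 0.85 = 13000.0 / 86.40 × 0.85 ≈ 127.9 mL/min
16.4 vs 127.9 mL/min → Patient B is higher.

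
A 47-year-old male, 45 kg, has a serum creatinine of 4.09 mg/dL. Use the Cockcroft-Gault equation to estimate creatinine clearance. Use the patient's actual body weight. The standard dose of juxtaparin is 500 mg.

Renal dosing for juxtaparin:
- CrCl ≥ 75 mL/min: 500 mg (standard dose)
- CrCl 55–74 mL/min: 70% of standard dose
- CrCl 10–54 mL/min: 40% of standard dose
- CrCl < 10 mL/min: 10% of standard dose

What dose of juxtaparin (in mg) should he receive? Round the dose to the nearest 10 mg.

CrCl = (140 − 47) × 45 / (72 × 4.09) = 4185.0 / 294.48 ≈ 14.2 mL/min
CrCl ≈ 14 mL/min → bracket 10–54 mL/min.
40% of 500 mg = 200 mg

200 mg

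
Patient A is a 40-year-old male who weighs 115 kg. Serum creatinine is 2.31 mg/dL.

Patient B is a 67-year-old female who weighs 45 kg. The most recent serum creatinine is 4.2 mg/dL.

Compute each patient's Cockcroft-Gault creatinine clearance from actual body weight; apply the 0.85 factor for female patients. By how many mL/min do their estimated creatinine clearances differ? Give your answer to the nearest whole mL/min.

Patient A: CrCl = (140 − 40) × 115 / (72 × 2.31) = 11500.0 / 166.32 ≈ 69.1 mL/min
Patient B: CrCl = (140 − 67) × 45 / (72 × 4.2) × 0.85 = 3285.0 / 302.40 × 0.85 ≈ 9.2 mL/min
|69.1 − 9.2| = 59.9 mL/min

60 mL/min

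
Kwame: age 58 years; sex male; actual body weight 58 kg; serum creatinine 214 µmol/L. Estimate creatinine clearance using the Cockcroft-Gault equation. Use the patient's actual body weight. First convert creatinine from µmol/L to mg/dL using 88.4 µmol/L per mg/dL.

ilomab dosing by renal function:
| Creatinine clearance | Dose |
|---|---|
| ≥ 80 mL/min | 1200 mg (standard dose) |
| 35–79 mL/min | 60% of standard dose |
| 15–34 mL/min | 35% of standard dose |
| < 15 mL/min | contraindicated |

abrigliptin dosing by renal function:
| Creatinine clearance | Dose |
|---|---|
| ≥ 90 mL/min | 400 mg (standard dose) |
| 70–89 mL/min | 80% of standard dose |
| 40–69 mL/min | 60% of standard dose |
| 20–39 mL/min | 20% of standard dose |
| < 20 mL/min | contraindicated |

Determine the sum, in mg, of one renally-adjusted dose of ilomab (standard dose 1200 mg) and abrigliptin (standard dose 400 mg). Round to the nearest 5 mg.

SCr = 214 / 88.4 = 2.421 mg/dL
CrCl = (140 − 58) × 58 / (72 × 2.421) = 4756.0 / 174.31 ≈ 27.3 mL/min
CrCl ≈ 27 mL/min.
ilomab: 15–34 mL/min → 35% of 1200 mg = 420 mg.
abrigliptin: 20–39 mL/min → 20% of 400 mg = 80 mg.
Total = 420 + 80 = 500 mg.

500 mg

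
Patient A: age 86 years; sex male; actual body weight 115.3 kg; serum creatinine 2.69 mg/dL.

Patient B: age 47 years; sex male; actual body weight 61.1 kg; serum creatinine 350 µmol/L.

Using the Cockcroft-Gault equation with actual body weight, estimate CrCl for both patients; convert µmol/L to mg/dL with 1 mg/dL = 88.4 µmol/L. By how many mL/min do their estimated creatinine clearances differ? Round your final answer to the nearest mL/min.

12 mL/min

Patient A: CrCl = (140 − 86) × 115.3 / (72 × 2.69) = 6226.2 / 193.68 ≈ 32.1 mL/min
Patient B: SCr = 350 / 88.4 = 3.959 mg/dL
Patient B: CrCl = (140 − 47) × 61.1 / (72 × 3.959) = 5682.3 / 285.05 ≈ 19.9 mL/min
|32.1 − 19.9| = 12.2 mL/min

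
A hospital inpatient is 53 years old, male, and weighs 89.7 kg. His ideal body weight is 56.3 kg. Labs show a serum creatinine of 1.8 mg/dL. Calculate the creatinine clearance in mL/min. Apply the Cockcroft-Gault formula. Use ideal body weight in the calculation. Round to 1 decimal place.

37.8 mL/min

CrCl = (140 − 53) × 56.3 / (72 × 1.8) = 4898.1 / 129.60 ≈ 37.8 mL/min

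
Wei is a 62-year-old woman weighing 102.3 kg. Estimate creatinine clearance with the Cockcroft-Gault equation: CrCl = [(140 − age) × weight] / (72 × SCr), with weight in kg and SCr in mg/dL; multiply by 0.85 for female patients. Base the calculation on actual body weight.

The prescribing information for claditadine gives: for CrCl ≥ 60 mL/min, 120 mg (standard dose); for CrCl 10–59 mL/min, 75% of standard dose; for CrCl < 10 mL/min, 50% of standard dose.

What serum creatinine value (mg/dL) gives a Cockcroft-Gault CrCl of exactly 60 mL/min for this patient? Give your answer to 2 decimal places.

1.57 mg/dL

Standard dose requires CrCl ≥ 60 mL/min.
Set (140 − 62) × 102.3 × 0.85 / (72 × SCr) = 60
SCr = (140 − 62) × 102.3 × 0.85 / (72 × 60) = 1.570 mg/dL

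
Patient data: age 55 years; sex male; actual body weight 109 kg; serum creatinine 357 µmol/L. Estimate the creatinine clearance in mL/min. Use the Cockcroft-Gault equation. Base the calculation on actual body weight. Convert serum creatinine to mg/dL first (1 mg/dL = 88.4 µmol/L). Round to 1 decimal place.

31.9 mL/min

SCr = 357 / 88.4 = 4.038 mg/dL
CrCl = (140 − 55) × 109 / (72 × 4.038) = 9265.0 / 290.74 ≈ 31.9 mL/min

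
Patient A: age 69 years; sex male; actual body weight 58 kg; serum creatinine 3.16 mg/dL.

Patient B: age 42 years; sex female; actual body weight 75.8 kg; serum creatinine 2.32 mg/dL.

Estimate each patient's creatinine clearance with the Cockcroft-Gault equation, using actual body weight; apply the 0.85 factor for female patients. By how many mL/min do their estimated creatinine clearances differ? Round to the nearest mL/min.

20 mL/min

Patient A: CrCl = (140 − 69) × 58 / (72 × 3.16) = 4118.0 / 227.52 ≈ 18.1 mL/min
Patient B: CrCl = (140 − 42) × 75.8 / (72 × 2.32) × 0.85 = 7428.4 / 167.04 × 0.85 ≈ 37.8 mL/min
|18.1 − 37.8| = 19.7 mL/min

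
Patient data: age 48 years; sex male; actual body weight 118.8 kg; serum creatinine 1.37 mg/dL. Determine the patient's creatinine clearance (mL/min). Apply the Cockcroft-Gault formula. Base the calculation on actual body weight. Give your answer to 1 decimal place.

CrCl = (140 − 48) × 118.8 / (72 × 1.37) = 10929.6 / 98.64 ≈ 110.8 mL/min

110.8 mL/min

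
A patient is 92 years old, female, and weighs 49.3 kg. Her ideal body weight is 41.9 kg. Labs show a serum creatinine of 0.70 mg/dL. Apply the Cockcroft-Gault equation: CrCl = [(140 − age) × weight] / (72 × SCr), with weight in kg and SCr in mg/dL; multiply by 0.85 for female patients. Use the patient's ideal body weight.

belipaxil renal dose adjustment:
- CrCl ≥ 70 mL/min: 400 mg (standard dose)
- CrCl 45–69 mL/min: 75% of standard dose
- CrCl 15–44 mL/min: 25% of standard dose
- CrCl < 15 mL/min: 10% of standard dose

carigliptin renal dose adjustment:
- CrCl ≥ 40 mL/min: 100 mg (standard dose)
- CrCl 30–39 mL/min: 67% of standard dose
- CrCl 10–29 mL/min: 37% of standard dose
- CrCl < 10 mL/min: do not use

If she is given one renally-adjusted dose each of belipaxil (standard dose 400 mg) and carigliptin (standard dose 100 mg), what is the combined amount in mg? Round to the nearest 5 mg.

165 mg

CrCl = (140 − 92) × 41.9 / (72 × 0.7) × 0.85 = 2011.2 / 50.40 × 0.85 ≈ 33.9 mL/min
CrCl ≈ 34 mL/min.
belipaxil: 15–44 mL/min → 25% of 400 mg = 100 mg.
carigliptin: 30–39 mL/min → 67% of 100 mg = 67 mg.
Total = 100 + 67 = 167 mg.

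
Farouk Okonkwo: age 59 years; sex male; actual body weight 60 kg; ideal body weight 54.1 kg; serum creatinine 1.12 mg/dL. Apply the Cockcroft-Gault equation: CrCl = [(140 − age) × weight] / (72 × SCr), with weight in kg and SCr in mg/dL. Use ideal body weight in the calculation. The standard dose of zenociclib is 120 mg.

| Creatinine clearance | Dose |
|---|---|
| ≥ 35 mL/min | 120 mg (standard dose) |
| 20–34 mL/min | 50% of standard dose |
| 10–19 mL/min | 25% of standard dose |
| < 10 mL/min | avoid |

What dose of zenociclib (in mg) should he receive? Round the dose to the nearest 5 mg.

120 mg

CrCl = (140 − 59) × 54.1 / (72 × 1.12) = 4382.1 / 80.64 ≈ 54.3 mL/min
CrCl ≈ 54 mL/min → bracket ≥ 35 mL/min.
100% of 120 mg = 120 mg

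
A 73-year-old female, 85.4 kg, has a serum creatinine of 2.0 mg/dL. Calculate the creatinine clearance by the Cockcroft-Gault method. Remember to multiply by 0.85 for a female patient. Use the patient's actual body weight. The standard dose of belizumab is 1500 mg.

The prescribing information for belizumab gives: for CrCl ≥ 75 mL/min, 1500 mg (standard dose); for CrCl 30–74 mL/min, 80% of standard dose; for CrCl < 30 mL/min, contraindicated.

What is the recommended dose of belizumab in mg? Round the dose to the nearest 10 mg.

CrCl = (140 − 73) × 85.4 / (72 × 2) × 0.85 = 5721.8 / 144.00 × 0.85 ≈ 33.8 mL/min
CrCl ≈ 34 mL/min → bracket 30–74 mL/min.
80% of 1500 mg = 1200 mg

1200 mg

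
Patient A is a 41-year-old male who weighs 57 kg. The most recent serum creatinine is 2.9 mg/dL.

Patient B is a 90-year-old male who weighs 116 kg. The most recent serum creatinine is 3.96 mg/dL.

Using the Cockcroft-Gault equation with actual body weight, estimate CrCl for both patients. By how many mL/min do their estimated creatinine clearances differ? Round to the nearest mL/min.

Patient A: CrCl = (140 − 41) × 57 / (72 × 2.9) = 5643.0 / 208.80 ≈ 27.0 mL/min
Patient B: CrCl = (140 − 90) × 116 / (72 × 3.96) = 5800.0 / 285.12 ≈ 20.3 mL/min
|27.0 − 20.3| = 6.7 mL/min

7 mL/min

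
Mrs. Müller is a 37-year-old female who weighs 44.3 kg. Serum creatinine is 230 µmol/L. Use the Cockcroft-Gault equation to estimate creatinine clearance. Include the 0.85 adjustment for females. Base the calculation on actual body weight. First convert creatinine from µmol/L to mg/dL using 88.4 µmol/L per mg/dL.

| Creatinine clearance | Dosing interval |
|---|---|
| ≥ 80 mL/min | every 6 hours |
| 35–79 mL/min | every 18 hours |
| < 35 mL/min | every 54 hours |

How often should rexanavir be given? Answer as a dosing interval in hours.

SCr = 230 / 88.4 = 2.602 mg/dL
CrCl = (140 − 37) × 44.3 / (72 × 2.602) × 0.85 = 4562.9 / 187.34 × 0.85 ≈ 20.7 mL/min
CrCl ≈ 21 mL/min → bracket < 35 mL/min → every 54 hours.

every 54 hours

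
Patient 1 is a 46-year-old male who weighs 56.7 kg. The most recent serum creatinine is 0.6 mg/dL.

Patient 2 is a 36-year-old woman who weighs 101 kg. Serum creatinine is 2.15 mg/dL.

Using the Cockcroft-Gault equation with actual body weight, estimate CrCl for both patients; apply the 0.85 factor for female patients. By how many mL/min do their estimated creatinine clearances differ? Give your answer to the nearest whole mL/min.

66 mL/min

Patient 1: CrCl = (140 − 46) × 56.7 / (72 × 0.6) = 5329.8 / 43.20 ≈ 123.4 mL/min
Patient 2: CrCl = (140 − 36) × 101 / (72 × 2.15) × 0.85 = 10504.0 / 154.80 × 0.85 ≈ 57.7 mL/min
|123.4 − 57.7| = 65.7 mL/min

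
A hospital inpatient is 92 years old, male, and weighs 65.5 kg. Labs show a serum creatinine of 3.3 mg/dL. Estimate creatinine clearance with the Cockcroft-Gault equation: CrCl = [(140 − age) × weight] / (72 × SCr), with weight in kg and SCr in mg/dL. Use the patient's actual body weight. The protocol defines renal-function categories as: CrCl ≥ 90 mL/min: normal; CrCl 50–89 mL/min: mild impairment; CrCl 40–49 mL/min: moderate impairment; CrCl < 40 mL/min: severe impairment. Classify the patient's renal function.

severe impairment

CrCl = (140 − 92) × 65.5 / (72 × 3.3) = 3144.0 / 237.60 ≈ 13.2 mL/min
13 mL/min falls in the 'severe impairment' range.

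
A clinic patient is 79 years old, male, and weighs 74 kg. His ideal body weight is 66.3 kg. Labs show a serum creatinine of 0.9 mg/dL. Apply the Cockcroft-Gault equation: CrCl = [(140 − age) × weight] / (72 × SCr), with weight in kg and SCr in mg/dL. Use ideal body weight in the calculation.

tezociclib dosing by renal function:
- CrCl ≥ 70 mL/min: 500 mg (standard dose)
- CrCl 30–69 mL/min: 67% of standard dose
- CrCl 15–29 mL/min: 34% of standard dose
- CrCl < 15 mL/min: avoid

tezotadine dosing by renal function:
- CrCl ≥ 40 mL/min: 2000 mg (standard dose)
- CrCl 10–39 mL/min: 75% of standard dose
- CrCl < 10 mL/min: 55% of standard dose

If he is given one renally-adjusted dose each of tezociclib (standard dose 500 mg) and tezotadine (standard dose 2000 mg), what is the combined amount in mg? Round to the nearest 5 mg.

2335 mg

CrCl = (140 − 79) × 66.3 / (72 × 0.9) = 4044.3 / 64.80 ≈ 62.4 mL/min
CrCl ≈ 62 mL/min.
tezociclib: 30–69 mL/min → 67% of 500 mg = 335 mg.
tezotadine: ≥ 40 mL/min → 100% of 2000 mg = 2000 mg.
Total = 335 + 2000 = 2335 mg.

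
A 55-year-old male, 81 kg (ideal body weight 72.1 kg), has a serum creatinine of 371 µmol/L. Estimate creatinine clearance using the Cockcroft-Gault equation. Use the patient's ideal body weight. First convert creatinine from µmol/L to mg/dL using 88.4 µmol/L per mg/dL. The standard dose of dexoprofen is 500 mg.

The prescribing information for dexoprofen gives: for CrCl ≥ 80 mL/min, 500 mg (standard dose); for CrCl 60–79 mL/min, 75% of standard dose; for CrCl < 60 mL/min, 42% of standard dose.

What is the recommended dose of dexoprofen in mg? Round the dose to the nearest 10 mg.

SCr = 371 / 88.4 = 4.197 mg/dL
CrCl = (140 − 55) × 72.1 / (72 × 4.197) = 6128.5 / 302.18 ≈ 20.3 mL/min
CrCl ≈ 20 mL/min → bracket < 60 mL/min.
42% of 500 mg = 210 mg

210 mg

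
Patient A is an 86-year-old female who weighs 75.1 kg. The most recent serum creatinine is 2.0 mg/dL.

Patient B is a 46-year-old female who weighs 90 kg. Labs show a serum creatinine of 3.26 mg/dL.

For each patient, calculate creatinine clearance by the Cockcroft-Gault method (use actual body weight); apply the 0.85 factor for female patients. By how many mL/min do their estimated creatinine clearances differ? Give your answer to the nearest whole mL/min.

Patient A: CrCl = (140 − 86) × 75.1 / (72 × 2) × 0.85 = 4055.4 / 144.00 × 0.85 ≈ 23.9 mL/min
Patient B: CrCl = (140 − 46) × 90 / (72 × 3.26) × 0.85 = 8460.0 / 234.72 × 0.85 ≈ 30.6 mL/min
|23.9 − 30.6| = 6.7 mL/min

7 mL/min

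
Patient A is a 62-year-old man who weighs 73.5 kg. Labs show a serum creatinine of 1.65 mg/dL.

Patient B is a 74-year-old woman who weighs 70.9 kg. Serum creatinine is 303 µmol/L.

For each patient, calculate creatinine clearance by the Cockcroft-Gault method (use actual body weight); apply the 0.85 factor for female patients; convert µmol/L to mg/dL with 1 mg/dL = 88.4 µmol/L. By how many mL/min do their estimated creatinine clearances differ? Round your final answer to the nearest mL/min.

32 mL/min

Patient A: CrCl = (140 − 62) × 73.5 / (72 × 1.65) = 5733.0 / 118.80 ≈ 48.3 mL/min
Patient B: SCr = 303 / 88.4 = 3.428 mg/dL
Patient B: CrCl = (140 − 74) × 70.9 / (72 × 3.428) × 0.85 = 4679.4 / 246.82 × 0.85 ≈ 16.1 mL/min
|48.3 − 16.1| = 32.2 mL/min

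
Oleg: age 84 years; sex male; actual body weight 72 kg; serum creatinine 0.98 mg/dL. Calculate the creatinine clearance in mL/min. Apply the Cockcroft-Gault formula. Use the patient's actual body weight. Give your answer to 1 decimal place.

57.1 mL/min

CrCl = (140 − 84) × 72 / (72 × 0.98) = 4032.0 / 70.56 ≈ 57.1 mL/min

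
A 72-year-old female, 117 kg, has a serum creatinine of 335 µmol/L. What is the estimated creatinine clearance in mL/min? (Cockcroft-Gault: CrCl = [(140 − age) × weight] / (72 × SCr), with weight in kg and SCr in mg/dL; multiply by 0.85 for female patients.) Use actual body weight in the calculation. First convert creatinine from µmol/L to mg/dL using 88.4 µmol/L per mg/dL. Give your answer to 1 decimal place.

SCr = 335 / 88.4 = 3.79 mg/dL
CrCl = (140 − 72) × 117 / (72 × 3.79) × 0.85 = 7956.0 / 272.88 × 0.85 ≈ 24.8 mL/min

24.8 mL/min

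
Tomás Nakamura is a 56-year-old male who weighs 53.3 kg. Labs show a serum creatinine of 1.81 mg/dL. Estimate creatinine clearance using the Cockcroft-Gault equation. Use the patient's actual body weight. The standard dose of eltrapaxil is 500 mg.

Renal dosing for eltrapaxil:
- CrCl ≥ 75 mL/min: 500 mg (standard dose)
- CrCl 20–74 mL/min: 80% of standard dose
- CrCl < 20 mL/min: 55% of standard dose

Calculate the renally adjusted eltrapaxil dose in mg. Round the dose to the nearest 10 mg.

400 mg

CrCl = (140 − 56) × 53.3 / (72 × 1.81) = 4477.2 / 130.32 ≈ 34.4 mL/min
CrCl ≈ 34 mL/min → bracket 20–74 mL/min.
80% of 500 mg = 400 mg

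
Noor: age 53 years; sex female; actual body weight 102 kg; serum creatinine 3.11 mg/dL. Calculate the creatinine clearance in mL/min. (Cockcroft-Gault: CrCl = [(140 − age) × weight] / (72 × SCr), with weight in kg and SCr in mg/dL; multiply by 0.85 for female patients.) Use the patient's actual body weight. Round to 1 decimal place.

CrCl = (140 − 53) × 102 / (72 × 3.11) × 0.85 = 8874.0 / 223.92 × 0.85 ≈ 33.7 mL/min

33.7 mL/min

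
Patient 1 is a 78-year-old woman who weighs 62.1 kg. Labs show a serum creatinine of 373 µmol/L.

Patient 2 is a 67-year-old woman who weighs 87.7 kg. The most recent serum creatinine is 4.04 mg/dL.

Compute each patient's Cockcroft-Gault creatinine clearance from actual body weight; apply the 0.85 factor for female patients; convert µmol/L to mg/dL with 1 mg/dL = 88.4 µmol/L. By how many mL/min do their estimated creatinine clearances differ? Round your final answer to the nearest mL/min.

8 mL/min

Patient 1: SCr = 373 / 88.4 = 4.219 mg/dL
Patient 1: CrCl = (140 − 78) × 62.1 / (72 × 4.219) × 0.85 = 3850.2 / 303.77 × 0.85 ≈ 10.8 mL/min
Patient 2: CrCl = (140 − 67) × 87.7 / (72 × 4.04) × 0.85 = 6402.1 / 290.88 × 0.85 ≈ 18.7 mL/min
|10.8 − 18.7| = 7.9 mL/min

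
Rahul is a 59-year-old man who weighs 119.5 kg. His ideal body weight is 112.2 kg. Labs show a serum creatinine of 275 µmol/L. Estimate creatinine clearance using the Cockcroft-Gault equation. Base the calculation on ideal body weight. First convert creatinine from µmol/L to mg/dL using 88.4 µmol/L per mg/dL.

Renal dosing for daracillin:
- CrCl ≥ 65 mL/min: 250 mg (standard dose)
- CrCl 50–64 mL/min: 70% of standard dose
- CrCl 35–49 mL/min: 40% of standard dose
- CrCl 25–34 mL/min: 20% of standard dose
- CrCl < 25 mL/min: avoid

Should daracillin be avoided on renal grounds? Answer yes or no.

no

SCr = 275 / 88.4 = 3.111 mg/dL
CrCl = (140 − 59) × 112.2 / (72 × 3.111) = 9088.2 / 223.99 ≈ 40.6 mL/min
CrCl ≈ 41 mL/min, which is ≥ 25 mL/min.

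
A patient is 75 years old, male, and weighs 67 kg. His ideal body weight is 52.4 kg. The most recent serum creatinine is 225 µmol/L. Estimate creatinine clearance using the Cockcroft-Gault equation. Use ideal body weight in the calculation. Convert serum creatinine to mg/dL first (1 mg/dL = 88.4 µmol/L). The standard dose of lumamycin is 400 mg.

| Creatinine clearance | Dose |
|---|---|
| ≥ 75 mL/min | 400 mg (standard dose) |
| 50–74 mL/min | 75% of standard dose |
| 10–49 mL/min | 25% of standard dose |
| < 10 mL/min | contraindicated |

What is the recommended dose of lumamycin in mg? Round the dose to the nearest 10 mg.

SCr = 225 / 88.4 = 2.545 mg/dL
CrCl = (140 − 75) × 52.4 / (72 × 2.545) = 3406.0 / 183.24 ≈ 18.6 mL/min
CrCl ≈ 19 mL/min → bracket 10–49 mL/min.
25% of 400 mg = 100 mg

100 mg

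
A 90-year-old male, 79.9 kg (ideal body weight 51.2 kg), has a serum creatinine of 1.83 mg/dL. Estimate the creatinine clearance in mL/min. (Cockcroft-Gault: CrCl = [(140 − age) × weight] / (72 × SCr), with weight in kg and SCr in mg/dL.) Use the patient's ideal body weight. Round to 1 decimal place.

CrCl = (140 − 90) × 51.2 / (72 × 1.83) = 2560.0 / 131.76 ≈ 19.4 mL/min

19.4 mL/min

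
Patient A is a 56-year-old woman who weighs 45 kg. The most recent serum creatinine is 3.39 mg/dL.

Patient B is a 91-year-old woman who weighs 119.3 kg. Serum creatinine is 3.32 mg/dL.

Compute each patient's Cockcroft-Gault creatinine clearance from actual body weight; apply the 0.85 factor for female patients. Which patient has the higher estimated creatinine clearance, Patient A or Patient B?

Patient B

Patient A: CrCl = (140 − 56) × 45 / (72 × 3.39) × 0.85 = 3780.0 / 244.08 × 0.85 ≈ 13.2 mL/min
Patient B: CrCl = (140 − 91) × 119.3 / (72 × 3.32) × 0.85 = 5845.7 / 239.04 × 0.85 ≈ 20.8 mL/min
13.2 vs 20.8 mL/min → Patient B is higher.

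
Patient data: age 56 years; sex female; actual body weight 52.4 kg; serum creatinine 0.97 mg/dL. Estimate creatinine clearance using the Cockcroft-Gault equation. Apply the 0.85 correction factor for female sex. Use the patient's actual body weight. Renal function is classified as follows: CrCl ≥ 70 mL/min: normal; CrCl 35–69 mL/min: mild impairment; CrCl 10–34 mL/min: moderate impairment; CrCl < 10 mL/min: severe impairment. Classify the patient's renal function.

CrCl = (140 − 56) × 52.4 / (72 × 0.97) × 0.85 = 4401.6 / 69.84 × 0.85 ≈ 53.6 mL/min
54 mL/min falls in the 'mild impairment' range.

mild impairment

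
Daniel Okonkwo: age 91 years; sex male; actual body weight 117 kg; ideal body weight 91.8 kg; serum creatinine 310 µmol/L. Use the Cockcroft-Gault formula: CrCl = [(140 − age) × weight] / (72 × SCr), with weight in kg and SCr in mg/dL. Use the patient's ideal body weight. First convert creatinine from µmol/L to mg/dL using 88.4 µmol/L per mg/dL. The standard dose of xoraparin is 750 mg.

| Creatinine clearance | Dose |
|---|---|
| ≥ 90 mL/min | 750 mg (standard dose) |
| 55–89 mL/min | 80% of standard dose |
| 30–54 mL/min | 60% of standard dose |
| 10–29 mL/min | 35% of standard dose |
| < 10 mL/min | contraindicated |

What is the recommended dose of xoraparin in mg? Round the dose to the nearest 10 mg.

SCr = 310 / 88.4 = 3.507 mg/dL
CrCl = (140 − 91) × 91.8 / (72 × 3.507) = 4498.2 / 252.50 ≈ 17.8 mL/min
CrCl ≈ 18 mL/min → bracket 10–29 mL/min.
35% of 750 mg = 262.5 mg → 260 mg

260 mg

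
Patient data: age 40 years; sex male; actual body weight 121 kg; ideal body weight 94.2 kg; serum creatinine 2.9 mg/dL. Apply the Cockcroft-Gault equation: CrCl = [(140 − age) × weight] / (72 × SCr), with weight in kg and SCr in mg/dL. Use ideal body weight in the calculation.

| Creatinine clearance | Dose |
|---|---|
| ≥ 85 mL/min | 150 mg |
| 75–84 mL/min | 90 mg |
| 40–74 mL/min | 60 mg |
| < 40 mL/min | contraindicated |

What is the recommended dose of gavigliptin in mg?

CrCl = (140 − 40) × 94.2 / (72 × 2.9) = 9420.0 / 208.80 ≈ 45.1 mL/min
CrCl ≈ 45 mL/min → bracket 40–74 mL/min.
Dose for this bracket: 60 mg.

60 mg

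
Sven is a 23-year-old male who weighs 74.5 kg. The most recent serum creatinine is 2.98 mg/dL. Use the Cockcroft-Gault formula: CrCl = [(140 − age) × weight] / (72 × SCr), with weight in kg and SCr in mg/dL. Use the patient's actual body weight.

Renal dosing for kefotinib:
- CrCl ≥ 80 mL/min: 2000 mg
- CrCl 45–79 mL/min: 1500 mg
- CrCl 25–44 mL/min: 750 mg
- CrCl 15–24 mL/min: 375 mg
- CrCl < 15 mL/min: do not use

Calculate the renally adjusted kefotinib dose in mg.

CrCl = (140 − 23) × 74.5 / (72 × 2.98) = 8716.5 / 214.56 ≈ 40.6 mL/min
CrCl ≈ 41 mL/min → bracket 25–44 mL/min.
Dose for this bracket: 750 mg.

750 mg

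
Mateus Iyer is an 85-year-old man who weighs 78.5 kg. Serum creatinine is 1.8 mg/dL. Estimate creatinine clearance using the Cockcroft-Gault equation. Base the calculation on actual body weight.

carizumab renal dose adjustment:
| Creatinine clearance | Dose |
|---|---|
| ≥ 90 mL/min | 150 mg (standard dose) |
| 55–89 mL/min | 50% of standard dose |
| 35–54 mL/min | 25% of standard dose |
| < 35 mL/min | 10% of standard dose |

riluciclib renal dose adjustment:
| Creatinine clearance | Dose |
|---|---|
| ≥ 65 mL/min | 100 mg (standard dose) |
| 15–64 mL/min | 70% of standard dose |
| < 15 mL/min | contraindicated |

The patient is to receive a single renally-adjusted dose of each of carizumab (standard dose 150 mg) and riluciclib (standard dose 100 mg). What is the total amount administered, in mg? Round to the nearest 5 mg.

85 mg

CrCl = (140 − 85) × 78.5 / (72 × 1.8) = 4317.5 / 129.60 ≈ 33.3 mL/min
CrCl ≈ 33 mL/min.
carizumab: < 35 mL/min → 10% of 150 mg = 15 mg.
riluciclib: 15–64 mL/min → 70% of 100 mg = 70 mg.
Total = 15 + 70 = 85 mg.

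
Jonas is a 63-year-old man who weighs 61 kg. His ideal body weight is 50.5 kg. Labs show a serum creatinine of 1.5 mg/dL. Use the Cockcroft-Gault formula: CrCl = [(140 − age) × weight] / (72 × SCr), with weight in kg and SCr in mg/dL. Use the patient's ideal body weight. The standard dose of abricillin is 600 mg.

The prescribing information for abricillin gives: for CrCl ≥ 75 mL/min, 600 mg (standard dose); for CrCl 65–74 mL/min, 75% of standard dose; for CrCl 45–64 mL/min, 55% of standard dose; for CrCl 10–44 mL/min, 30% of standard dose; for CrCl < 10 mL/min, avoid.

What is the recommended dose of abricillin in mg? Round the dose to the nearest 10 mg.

180 mg

CrCl = (140 − 63) × 50.5 / (72 × 1.5) = 3888.5 / 108.00 ≈ 36.0 mL/min
CrCl ≈ 36 mL/min → bracket 10–44 mL/min.
30% of 600 mg = 180 mg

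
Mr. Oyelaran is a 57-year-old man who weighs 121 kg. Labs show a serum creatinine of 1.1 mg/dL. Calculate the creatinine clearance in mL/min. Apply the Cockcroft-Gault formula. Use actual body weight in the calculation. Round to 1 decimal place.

CrCl = (140 − 57) × 121 / (72 × 1.1) = 10043.0 / 79.20 ≈ 126.8 mL/min

126.8 mL/min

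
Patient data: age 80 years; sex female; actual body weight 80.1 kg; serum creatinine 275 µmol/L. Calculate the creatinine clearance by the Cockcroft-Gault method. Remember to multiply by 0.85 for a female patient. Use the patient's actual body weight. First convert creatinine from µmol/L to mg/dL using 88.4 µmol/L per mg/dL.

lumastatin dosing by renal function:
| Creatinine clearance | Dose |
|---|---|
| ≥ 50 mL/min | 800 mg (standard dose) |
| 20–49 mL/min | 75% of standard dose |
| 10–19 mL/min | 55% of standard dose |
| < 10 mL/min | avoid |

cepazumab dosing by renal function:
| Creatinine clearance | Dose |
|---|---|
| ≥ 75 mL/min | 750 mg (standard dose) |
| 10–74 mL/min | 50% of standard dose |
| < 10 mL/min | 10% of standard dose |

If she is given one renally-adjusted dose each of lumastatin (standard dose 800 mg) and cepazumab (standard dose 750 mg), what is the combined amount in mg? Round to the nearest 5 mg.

815 mg

SCr = 275 / 88.4 = 3.111 mg/dL
CrCl = (140 − 80) × 80.1 / (72 × 3.111) × 0.85 = 4806.0 / 223.99 × 0.85 ≈ 18.2 mL/min
CrCl ≈ 18 mL/min.
lumastatin: 10–19 mL/min → 55% of 800 mg = 440 mg.
cepazumab: 10–74 mL/min → 50% of 750 mg = 375 mg.
Total = 440 + 375 = 815 mg.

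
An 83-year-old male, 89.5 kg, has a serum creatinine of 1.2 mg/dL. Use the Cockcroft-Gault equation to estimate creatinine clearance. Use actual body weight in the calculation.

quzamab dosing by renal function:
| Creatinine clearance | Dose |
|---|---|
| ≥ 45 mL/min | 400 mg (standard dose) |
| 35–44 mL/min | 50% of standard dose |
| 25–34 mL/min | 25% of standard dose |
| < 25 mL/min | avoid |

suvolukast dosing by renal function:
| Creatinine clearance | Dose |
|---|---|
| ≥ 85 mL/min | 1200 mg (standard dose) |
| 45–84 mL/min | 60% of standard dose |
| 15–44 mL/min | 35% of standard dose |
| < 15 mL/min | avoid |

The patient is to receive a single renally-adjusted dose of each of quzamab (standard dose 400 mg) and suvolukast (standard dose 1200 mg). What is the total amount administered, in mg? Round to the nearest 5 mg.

CrCl = (140 − 83) × 89.5 / (72 × 1.2) = 5101.5 / 86.40 ≈ 59.0 mL/min
CrCl ≈ 59 mL/min.
quzamab: ≥ 45 mL/min → 100% of 400 mg = 400 mg.
suvolukast: 45–84 mL/min → 60% of 1200 mg = 720 mg.
Total = 400 + 720 = 1120 mg.

1120 mg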